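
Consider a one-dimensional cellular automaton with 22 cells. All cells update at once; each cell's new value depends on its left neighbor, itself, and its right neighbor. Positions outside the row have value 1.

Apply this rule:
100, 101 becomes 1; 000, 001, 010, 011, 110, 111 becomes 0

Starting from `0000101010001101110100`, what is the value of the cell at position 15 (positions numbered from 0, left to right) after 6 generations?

0

1000010101000010001010
0100001010100001000101
1010000101010000100010
0101000010101000010001
1010100001010100001000
0101010000101010000100
position 15 holds 0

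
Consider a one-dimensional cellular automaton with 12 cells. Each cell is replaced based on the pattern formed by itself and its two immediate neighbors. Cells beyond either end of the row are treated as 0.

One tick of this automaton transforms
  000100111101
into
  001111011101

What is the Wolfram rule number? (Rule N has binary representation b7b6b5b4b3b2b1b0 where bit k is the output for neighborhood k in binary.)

position 7: 111 → 1  (bit 7 = 1)
position 9: 110 → 1  (bit 6 = 1)
position 10: 101 → 0  (bit 5 = 0)
position 4: 100 → 1  (bit 4 = 1)
position 6: 011 → 0  (bit 3 = 0)
position 3: 010 → 1  (bit 2 = 1)
position 2: 001 → 1  (bit 1 = 1)
position 0: 000 → 0  (bit 0 = 0)
bits b7..b0 = 11010110 = 214

214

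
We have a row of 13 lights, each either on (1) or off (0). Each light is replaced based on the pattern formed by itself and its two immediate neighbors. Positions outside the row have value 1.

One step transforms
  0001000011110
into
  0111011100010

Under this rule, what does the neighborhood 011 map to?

At position 8 the neighborhood is 011; the next row has 0 there.

0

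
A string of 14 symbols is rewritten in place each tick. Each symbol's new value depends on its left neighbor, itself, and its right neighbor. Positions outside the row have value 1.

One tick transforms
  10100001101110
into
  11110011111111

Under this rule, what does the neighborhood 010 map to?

1

At position 2 the neighborhood is 010; the next row has 1 there.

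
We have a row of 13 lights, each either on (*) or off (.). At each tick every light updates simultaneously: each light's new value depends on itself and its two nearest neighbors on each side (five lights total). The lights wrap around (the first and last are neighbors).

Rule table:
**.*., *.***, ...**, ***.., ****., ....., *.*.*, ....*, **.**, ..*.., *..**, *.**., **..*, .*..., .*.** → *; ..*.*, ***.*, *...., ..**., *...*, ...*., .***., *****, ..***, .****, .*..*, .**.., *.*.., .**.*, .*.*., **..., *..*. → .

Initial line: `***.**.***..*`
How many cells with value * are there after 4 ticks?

.*.**.**.***.
..**.**.**.**
**..**.**.**.
*.**..**.**.*
count of *: 8

8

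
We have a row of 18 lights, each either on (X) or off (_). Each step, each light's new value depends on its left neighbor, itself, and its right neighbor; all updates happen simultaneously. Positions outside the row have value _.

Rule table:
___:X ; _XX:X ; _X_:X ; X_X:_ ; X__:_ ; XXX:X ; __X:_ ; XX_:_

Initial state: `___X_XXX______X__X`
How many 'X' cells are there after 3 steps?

step 1: XX_X_XX__XXXX_X__X
step 2: X__X_X___XXX__X__X
step 3: X__X_X_X_XX___X__X
count of X: 8

8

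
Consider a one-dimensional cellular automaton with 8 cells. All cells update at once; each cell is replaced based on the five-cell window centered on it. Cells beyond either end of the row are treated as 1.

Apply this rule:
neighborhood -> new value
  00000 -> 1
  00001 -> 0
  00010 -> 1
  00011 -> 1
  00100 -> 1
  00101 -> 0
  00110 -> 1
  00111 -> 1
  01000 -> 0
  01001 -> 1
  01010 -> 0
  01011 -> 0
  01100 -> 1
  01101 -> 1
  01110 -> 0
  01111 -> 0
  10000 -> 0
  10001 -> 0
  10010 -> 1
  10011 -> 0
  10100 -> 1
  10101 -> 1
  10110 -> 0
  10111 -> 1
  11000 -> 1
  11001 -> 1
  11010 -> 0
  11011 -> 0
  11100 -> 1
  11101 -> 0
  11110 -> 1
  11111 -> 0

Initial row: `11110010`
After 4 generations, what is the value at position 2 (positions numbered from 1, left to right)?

1

generation 1: 00111100
generation 2: 10101110
generation 3: 00101000
generation 4: 11001001
position 2 holds 1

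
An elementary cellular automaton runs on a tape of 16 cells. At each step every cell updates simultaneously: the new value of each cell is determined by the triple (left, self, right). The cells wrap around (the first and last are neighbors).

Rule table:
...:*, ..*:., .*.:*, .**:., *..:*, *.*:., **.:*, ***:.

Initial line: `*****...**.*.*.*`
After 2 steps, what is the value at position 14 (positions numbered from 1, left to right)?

....***..*.*.*..
***...**.*.*.***
position 14 holds *

*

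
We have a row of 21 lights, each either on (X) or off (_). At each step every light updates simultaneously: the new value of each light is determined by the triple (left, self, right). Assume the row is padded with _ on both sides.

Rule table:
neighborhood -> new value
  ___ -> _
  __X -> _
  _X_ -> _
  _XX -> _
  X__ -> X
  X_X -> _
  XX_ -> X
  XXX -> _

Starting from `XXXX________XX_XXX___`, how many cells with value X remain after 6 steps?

3

step 1: ___XX________X___XX__
step 2: ____XX________X___XX_
step 3: _____XX________X___XX
step 4: ______XX________X___X
step 5: _______XX________X___
step 6: ________XX________X__
count of X: 3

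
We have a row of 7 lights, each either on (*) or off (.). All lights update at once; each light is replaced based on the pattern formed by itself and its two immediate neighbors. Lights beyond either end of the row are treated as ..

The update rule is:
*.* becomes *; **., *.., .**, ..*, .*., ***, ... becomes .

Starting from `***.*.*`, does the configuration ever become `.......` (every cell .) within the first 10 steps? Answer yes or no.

...*.*.
....*..
.......
all cells are . at step 3

yes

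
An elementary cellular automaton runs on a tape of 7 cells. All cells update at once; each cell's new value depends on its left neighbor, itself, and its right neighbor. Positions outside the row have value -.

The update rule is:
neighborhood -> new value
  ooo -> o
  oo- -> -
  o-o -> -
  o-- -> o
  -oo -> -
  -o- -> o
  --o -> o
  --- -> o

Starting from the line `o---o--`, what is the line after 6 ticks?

ooooooo
-ooooo-
o-ooo-o
o--o--o
ooooooo  (repeats tick 1; period 4)
tick 6: -ooooo-

-ooooo-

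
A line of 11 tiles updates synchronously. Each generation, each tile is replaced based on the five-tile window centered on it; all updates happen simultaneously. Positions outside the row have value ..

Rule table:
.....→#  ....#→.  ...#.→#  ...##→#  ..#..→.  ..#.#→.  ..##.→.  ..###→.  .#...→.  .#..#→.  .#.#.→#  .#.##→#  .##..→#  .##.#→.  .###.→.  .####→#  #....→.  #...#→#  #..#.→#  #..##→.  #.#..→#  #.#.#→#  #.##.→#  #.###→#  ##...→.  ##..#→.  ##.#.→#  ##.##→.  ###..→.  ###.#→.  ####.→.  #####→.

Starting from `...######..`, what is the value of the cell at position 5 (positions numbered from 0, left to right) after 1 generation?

#.#.#......
position 5 holds .

.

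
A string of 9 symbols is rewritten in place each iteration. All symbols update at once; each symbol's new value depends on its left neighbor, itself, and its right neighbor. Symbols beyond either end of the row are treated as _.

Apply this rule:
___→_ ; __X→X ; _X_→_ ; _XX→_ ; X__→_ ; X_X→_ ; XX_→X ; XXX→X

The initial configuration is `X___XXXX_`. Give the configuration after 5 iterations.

___X_____

iteration 1: ___X_XXX_
iteration 2: __X___XX_
iteration 3: _X___X_X_
iteration 4: X___X____
iteration 5: ___X_____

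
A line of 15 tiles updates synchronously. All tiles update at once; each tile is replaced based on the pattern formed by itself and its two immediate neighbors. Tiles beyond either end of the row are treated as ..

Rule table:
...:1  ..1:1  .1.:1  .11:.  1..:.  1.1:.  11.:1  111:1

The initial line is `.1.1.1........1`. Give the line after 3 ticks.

tick 1: 11.1.1.11111111
tick 2: .1.1.1..1111111
tick 3: 11.1.1.1.111111

11.1.1.1.111111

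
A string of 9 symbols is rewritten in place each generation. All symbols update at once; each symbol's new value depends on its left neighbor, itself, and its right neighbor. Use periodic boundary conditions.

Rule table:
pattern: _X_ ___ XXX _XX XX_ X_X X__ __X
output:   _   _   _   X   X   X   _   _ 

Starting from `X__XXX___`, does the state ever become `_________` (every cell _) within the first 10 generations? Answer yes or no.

yes

___X_X___
____X____
_________
all cells are _ at generation 3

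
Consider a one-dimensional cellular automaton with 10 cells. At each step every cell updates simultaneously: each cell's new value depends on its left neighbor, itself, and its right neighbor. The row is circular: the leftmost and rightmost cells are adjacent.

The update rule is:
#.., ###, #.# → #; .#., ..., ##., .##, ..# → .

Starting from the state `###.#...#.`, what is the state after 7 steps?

.#...#.#.#

.#.#.#...#
#.#.#.#...
.#.#.#.#..
..#.#.#.#.
...#.#.#.#
#...#.#.#.
.#...#.#.#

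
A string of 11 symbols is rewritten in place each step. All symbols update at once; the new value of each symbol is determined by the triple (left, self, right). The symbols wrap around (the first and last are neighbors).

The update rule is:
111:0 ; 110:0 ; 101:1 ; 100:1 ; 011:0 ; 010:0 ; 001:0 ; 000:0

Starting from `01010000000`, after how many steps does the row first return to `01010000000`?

11

00101000000
00010100000
00001010000
00000101000
00000010100
00000001010
00000000101
10000000010
01000000001
10100000000
01010000000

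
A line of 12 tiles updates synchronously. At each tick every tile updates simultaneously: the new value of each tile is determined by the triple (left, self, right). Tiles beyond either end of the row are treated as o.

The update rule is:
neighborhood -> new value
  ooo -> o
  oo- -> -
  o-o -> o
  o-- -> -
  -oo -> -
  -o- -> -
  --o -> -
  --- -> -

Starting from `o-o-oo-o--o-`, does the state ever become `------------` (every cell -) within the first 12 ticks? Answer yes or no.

yes

tick 1: -o-o--o----o
tick 2: o-o---------
tick 3: -o----------
tick 4: o-----------
tick 5: ------------
all cells are - at tick 5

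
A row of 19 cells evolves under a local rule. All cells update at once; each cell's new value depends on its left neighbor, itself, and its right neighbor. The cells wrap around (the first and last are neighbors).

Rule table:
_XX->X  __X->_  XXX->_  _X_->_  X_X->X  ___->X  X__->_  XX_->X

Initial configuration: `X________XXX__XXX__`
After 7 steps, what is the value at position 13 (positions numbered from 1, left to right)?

_

__XXXXXX_X_X__X_X__
X_X____XX_X____X__X
XX__XX_XXX__XX____X
_X__XXXX_X__XX_XX_X
X___X__XX___XXXXXX_
__X____XX_X_X____XX
____XX_XXX_X__XX_XX
position 13 holds _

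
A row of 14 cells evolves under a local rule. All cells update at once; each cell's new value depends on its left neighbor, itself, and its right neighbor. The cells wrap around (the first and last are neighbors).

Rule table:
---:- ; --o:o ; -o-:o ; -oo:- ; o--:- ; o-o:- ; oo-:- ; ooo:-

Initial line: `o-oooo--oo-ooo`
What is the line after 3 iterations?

-----o--------

-------o------
------oo------
-----o--------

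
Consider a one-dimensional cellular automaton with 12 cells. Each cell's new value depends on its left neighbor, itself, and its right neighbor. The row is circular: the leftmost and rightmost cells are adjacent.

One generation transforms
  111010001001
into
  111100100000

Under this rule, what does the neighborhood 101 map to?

1

At position 3 the neighborhood is 101; the next row has 1 there.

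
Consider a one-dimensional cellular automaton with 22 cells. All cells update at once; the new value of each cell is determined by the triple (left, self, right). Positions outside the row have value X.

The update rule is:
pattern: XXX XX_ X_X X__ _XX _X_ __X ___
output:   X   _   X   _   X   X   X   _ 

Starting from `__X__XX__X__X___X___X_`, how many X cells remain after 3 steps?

14

_XX_XX__XX_XX__XX__XXX
XX_XX__XX_XX__XX__XXXX
X_XX__XX_XX__XX__XXXXX
count of X: 14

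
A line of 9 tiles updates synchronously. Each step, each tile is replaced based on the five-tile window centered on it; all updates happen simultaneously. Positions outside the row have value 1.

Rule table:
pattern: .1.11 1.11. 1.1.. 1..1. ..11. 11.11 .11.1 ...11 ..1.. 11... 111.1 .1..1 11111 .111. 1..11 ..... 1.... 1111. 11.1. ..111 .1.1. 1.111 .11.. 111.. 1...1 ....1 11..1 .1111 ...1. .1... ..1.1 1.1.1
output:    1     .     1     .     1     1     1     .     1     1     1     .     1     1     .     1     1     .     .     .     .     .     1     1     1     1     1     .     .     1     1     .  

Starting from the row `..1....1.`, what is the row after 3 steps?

.111.111.

step 1: 1.1111.11
step 2: 11...11..
step 3: .111.111.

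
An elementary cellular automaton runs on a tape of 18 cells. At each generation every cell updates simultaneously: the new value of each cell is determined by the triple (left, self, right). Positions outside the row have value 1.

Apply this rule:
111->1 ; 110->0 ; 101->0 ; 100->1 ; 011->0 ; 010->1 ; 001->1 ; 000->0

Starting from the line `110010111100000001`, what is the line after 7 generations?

000111101111110010

101110011010000010
000101100011000110
101100010100101000
000010110111101101
100110000011000000
011001000100100001
000111101111110010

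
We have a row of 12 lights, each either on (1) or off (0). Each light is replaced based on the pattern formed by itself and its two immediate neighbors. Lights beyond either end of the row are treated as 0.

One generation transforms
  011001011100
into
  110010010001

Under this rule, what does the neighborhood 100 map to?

At position 3 the neighborhood is 100; the next row has 0 there.

0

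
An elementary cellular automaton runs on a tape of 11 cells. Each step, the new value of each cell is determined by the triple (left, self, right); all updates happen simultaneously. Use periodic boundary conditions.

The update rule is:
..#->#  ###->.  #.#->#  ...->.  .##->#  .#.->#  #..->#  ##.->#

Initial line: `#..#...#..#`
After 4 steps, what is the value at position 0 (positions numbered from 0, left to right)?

step 1: #####.#####
step 2: ....###....
step 3: ...##.##...
step 4: ..#######..
position 0 holds .

.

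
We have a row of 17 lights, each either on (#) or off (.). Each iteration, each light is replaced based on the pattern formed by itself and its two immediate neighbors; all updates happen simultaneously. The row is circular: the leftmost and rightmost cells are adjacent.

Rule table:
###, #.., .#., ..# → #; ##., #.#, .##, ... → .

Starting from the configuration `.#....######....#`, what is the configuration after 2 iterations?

...###..##..###..

.##..#.####.#..##
...###..##..###..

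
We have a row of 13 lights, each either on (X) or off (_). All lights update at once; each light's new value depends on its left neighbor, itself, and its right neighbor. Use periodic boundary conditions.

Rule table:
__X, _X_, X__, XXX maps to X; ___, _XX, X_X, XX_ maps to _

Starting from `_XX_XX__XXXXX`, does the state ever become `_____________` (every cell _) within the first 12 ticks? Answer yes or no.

______XX_XXX_
_____X____X_X
X___XXX__XX_X
_X_X_X_XX____
XX_X_X___X___
___X_XX_XXX_X
X_XX_____X__X
____X___XXXX_
___XXX_X_XX_X
X_X_X__X____X
__X_XXXXX__X_
_XX__XXX_XXXX
tick 12 is _XX__XXX_XXXX, still not uniform _

no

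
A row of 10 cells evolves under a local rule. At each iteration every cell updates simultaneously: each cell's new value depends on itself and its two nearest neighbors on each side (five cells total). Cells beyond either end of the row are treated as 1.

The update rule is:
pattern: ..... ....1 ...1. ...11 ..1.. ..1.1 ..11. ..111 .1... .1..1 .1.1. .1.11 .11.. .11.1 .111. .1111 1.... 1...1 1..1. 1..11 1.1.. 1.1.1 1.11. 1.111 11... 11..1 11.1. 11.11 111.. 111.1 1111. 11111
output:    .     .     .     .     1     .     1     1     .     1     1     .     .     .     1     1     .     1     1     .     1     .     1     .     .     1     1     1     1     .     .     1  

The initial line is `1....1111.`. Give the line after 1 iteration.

1....11..1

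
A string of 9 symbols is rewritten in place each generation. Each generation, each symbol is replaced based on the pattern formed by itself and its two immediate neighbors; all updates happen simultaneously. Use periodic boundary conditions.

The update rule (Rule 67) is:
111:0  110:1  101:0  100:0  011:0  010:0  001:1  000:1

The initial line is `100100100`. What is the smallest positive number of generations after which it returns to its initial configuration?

3

001001001
010010010
100100100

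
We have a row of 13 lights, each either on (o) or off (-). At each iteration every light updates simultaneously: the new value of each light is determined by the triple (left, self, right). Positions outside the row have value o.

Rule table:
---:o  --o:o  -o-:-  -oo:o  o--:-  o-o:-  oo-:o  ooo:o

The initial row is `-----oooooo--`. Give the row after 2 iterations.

-oooooooooo-o

-oooooooooo-o
-oooooooooo-o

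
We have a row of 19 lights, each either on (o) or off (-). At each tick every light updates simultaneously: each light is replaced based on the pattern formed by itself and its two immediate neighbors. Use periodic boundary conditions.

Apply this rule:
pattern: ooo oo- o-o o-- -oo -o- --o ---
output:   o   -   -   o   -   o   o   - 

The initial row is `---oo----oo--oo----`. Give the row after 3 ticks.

--o--o--o--oo--o---
-oooooooooo--oooo--
o-oooooooo-oo-oo-o-

o-oooooooo-oo-oo-o-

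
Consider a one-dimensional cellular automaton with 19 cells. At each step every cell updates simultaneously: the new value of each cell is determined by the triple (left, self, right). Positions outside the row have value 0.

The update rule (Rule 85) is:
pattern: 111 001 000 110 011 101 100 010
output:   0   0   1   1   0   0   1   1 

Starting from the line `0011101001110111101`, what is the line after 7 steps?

step 1: 1000101100010000101
step 2: 1110100111011110101
step 3: 0010110001000010101
step 4: 1010011101111010101
step 5: 1011000100001010101
step 6: 1001110111101010101
step 7: 1100010000101010101

1100010000101010101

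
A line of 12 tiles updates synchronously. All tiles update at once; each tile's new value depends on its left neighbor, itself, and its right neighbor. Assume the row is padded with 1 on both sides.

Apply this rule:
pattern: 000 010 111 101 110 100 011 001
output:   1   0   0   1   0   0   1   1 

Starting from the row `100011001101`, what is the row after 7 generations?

000111011011

generation 1: 001110011011
generation 2: 011000110110
generation 3: 110011101101
generation 4: 000110011011
generation 5: 011100110110
generation 6: 110001101101
generation 7: 000111011011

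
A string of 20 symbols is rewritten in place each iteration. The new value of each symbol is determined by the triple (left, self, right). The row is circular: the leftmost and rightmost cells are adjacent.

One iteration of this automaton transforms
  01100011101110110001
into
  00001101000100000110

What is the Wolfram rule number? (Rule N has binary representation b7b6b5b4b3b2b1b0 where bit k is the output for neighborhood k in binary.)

131

position 7: 111 → 1  (bit 7 = 1)
position 2: 110 → 0  (bit 6 = 0)
position 0: 101 → 0  (bit 5 = 0)
position 3: 100 → 0  (bit 4 = 0)
position 1: 011 → 0  (bit 3 = 0)
position 19: 010 → 0  (bit 2 = 0)
position 5: 001 → 1  (bit 1 = 1)
position 4: 000 → 1  (bit 0 = 1)
bits b7..b0 = 10000011 = 131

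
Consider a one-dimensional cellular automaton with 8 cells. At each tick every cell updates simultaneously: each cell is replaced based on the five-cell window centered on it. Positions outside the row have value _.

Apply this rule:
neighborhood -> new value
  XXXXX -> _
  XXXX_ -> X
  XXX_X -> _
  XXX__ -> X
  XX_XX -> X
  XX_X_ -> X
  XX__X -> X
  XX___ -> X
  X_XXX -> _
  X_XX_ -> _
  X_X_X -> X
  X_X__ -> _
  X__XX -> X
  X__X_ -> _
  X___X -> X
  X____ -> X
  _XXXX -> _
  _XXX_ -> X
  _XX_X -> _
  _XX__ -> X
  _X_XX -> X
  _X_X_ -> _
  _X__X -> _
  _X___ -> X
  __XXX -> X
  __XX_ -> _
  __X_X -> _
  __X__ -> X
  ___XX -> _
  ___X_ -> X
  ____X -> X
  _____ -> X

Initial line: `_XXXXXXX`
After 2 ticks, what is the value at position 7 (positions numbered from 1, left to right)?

_

_X____XX
XXXXX__X
position 7 holds _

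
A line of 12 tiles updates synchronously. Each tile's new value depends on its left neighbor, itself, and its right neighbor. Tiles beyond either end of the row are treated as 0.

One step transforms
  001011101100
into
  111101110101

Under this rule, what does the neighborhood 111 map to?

At position 5 the neighborhood is 111; the next row has 1 there.

1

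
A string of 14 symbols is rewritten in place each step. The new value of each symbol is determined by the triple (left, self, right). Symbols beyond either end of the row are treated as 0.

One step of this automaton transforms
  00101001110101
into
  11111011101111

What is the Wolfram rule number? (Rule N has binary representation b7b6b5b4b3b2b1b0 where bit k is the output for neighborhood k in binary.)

position 8: 111 → 1  (bit 7 = 1)
position 9: 110 → 0  (bit 6 = 0)
position 3: 101 → 1  (bit 5 = 1)
position 5: 100 → 0  (bit 4 = 0)
position 7: 011 → 1  (bit 3 = 1)
position 2: 010 → 1  (bit 2 = 1)
position 1: 001 → 1  (bit 1 = 1)
position 0: 000 → 1  (bit 0 = 1)
bits b7..b0 = 10101111 = 175

175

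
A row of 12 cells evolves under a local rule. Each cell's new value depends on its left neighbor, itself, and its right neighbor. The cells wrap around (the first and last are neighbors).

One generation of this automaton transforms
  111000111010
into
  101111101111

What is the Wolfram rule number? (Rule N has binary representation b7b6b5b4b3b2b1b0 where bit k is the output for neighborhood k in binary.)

127

position 1: 111 → 0  (bit 7 = 0)
position 2: 110 → 1  (bit 6 = 1)
position 9: 101 → 1  (bit 5 = 1)
position 3: 100 → 1  (bit 4 = 1)
position 0: 011 → 1  (bit 3 = 1)
position 10: 010 → 1  (bit 2 = 1)
position 5: 001 → 1  (bit 1 = 1)
position 4: 000 → 1  (bit 0 = 1)
bits b7..b0 = 01111111 = 127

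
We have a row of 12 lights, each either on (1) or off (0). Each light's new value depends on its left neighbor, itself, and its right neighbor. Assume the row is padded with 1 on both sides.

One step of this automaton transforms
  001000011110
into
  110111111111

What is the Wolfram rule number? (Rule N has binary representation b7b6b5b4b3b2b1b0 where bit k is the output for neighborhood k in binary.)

position 8: 111 → 1  (bit 7 = 1)
position 10: 110 → 1  (bit 6 = 1)
position 11: 101 → 1  (bit 5 = 1)
position 0: 100 → 1  (bit 4 = 1)
position 7: 011 → 1  (bit 3 = 1)
position 2: 010 → 0  (bit 2 = 0)
position 1: 001 → 1  (bit 1 = 1)
position 4: 000 → 1  (bit 0 = 1)
bits b7..b0 = 11111011 = 251

251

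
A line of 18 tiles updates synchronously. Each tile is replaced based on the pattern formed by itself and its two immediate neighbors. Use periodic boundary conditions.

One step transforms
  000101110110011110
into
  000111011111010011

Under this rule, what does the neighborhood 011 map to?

At position 5 the neighborhood is 011; the next row has 1 there.

1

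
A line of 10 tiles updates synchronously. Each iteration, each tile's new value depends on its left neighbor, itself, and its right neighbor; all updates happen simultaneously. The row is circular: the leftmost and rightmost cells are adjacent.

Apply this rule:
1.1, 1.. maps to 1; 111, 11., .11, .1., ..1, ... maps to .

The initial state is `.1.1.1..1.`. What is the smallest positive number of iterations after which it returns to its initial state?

10

..1.1.1..1
1..1.1.1..
.1..1.1.1.
..1..1.1.1
1..1..1.1.
.1..1..1.1
1.1..1..1.
.1.1..1..1
1.1.1..1..
.1.1.1..1.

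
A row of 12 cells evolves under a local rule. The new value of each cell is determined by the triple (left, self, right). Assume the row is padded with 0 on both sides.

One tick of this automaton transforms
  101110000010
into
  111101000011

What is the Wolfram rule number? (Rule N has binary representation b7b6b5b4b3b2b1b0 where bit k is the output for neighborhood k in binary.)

188

position 3: 111 → 1  (bit 7 = 1)
position 4: 110 → 0  (bit 6 = 0)
position 1: 101 → 1  (bit 5 = 1)
position 5: 100 → 1  (bit 4 = 1)
position 2: 011 → 1  (bit 3 = 1)
position 0: 010 → 1  (bit 2 = 1)
position 9: 001 → 0  (bit 1 = 0)
position 6: 000 → 0  (bit 0 = 0)
bits b7..b0 = 10111100 = 188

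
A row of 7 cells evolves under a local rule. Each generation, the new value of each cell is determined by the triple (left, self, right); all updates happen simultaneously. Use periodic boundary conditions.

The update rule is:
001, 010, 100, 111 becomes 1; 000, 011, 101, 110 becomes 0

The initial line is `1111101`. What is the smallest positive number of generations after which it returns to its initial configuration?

7

1111000
0110101
0000101
1001101
0110000
1001000
1111101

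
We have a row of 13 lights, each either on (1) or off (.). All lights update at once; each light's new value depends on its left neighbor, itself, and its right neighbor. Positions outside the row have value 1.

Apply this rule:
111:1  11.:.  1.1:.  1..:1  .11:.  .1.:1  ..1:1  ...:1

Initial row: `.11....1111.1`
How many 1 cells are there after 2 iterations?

...1111.11...
111.11....111
count of 1: 8

8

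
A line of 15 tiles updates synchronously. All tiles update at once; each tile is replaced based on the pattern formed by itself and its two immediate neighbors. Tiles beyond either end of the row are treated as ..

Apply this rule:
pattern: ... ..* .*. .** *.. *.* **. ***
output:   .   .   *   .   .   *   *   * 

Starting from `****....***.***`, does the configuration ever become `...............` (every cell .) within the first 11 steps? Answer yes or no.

step 1: .***.....***.**
step 2: ..**......***.*
step 3: ...*.......****
step 4: ...*........***
step 5: ...*.........**
step 6: ...*..........*
step 7: ...*..........*  (fixed point — unchanged through step 11)
step 11 is ...*..........*, still not uniform .

no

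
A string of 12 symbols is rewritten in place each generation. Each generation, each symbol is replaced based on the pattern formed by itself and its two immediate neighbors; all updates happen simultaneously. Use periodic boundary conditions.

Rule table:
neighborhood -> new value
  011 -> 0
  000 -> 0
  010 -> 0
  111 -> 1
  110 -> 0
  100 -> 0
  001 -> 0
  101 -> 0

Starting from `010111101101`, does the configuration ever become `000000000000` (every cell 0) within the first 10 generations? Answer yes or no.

000011000000
000000000000
all cells are 0 at generation 2

yes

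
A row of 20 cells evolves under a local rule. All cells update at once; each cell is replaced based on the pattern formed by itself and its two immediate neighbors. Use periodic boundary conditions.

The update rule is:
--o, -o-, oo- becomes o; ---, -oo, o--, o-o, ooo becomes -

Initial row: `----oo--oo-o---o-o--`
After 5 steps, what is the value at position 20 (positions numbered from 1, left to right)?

o

step 1: ---o-o-o-o-o--oo-o--
step 2: --oo-o-o-o-o-o-o-o--
step 3: -o-o-o-o-o-o-o-o-o--
step 4: oo-o-o-o-o-o-o-o-o--
step 5: -o-o-o-o-o-o-o-o-o-o
position 20 holds o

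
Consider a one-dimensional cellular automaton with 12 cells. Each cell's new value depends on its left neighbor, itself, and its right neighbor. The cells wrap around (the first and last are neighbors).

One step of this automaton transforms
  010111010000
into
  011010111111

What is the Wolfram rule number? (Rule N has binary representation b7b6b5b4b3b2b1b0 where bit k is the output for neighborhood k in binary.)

position 4: 111 → 1  (bit 7 = 1)
position 5: 110 → 0  (bit 6 = 0)
position 2: 101 → 1  (bit 5 = 1)
position 8: 100 → 1  (bit 4 = 1)
position 3: 011 → 0  (bit 3 = 0)
position 1: 010 → 1  (bit 2 = 1)
position 0: 001 → 0  (bit 1 = 0)
position 9: 000 → 1  (bit 0 = 1)
bits b7..b0 = 10110101 = 181

181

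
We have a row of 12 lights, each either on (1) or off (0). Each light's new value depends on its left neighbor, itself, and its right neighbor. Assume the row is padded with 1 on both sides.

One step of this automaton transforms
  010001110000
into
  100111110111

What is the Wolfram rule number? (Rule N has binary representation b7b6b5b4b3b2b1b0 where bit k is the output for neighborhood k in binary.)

position 6: 111 → 1  (bit 7 = 1)
position 7: 110 → 1  (bit 6 = 1)
position 0: 101 → 1  (bit 5 = 1)
position 2: 100 → 0  (bit 4 = 0)
position 5: 011 → 1  (bit 3 = 1)
position 1: 010 → 0  (bit 2 = 0)
position 4: 001 → 1  (bit 1 = 1)
position 3: 000 → 1  (bit 0 = 1)
bits b7..b0 = 11101011 = 235

235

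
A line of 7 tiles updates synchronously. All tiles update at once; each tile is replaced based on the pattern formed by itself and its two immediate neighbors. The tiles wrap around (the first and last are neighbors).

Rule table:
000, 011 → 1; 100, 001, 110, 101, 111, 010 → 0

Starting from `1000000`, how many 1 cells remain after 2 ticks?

2

tick 1: 0011110
tick 2: 1010000
count of 1: 2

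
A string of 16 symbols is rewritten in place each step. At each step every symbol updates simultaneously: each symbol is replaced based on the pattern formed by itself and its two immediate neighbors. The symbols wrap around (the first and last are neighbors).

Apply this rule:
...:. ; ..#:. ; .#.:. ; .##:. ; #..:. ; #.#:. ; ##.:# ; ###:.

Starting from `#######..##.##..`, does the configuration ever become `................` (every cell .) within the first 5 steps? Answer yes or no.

......#...#..#..
................
all cells are . at step 2

yes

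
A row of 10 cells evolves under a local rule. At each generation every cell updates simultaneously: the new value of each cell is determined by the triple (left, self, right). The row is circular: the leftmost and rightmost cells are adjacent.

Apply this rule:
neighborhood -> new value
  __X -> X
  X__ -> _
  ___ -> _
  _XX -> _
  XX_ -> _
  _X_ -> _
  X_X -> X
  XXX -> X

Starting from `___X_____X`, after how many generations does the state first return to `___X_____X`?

10

__X_____X_
_X_____X__
X_____X___
_____X___X
____X___X_
___X___X__
__X___X___
_X___X____
X___X_____
___X_____X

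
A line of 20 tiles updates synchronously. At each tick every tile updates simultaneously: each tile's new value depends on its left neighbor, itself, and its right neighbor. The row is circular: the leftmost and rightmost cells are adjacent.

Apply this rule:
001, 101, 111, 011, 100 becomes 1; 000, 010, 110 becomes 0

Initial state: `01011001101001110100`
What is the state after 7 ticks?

11010111101010101101

10110111010111101010
01101110101111010101
11011101011110101010
10111010111101010101
01110101111010101011
11101011110101010110
11010111101010101101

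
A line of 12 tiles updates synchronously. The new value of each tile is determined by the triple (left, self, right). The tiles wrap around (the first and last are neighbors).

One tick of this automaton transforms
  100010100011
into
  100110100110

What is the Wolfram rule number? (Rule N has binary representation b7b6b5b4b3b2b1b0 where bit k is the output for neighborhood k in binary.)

position 11: 111 → 0  (bit 7 = 0)
position 0: 110 → 1  (bit 6 = 1)
position 5: 101 → 0  (bit 5 = 0)
position 1: 100 → 0  (bit 4 = 0)
position 10: 011 → 1  (bit 3 = 1)
position 4: 010 → 1  (bit 2 = 1)
position 3: 001 → 1  (bit 1 = 1)
position 2: 000 → 0  (bit 0 = 0)
bits b7..b0 = 01001110 = 78

78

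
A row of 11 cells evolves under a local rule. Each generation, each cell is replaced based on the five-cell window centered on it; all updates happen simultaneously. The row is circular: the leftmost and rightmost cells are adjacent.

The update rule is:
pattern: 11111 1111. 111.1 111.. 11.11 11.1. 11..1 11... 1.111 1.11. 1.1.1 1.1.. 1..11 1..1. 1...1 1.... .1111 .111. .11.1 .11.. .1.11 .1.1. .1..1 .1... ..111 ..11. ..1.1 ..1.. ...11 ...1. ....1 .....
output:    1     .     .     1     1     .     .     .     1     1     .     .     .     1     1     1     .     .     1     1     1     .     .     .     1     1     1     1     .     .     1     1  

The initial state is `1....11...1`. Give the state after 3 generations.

11111.1..1.

1.11.11.1.1
1111111..11
11111.1..1.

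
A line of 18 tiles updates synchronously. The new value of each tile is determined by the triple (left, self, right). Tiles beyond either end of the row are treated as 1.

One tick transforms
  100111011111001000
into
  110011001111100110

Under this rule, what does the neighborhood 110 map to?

At position 0 the neighborhood is 110; the next row has 1 there.

1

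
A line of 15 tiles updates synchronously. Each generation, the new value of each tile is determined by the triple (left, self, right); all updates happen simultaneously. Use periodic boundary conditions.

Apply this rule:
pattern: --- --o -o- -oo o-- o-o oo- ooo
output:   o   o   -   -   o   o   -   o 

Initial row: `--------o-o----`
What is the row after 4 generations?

generation 1: oooooooo-o-oooo
generation 2: ooooooo-o-o-ooo
generation 3: oooooo-o-o-o-oo
generation 4: ooooo-o-o-o-o-o

ooooo-o-o-o-o-o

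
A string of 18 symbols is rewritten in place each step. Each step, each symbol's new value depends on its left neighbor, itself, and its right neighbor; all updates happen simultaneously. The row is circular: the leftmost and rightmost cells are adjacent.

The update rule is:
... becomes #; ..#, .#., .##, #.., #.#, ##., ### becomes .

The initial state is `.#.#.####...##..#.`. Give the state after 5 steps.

..........#.......

..........#.......
#########...######
..........#.......  (repeats step 1; period 2)
step 5: ..........#.......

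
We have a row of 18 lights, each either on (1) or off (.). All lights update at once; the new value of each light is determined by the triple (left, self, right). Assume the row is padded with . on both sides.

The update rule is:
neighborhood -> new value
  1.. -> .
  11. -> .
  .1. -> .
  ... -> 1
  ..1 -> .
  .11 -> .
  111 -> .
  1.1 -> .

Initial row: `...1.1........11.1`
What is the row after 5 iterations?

11.....111111.....
...111........1111
11.....111111.....  (repeats iteration 1; period 2)
iteration 5: 11.....111111.....

11.....111111.....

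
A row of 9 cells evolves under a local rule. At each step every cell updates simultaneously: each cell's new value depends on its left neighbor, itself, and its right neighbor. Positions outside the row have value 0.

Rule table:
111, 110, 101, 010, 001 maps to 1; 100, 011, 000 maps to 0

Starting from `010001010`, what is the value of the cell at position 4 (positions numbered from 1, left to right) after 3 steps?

1

110011110
010101110
111110110
position 4 holds 1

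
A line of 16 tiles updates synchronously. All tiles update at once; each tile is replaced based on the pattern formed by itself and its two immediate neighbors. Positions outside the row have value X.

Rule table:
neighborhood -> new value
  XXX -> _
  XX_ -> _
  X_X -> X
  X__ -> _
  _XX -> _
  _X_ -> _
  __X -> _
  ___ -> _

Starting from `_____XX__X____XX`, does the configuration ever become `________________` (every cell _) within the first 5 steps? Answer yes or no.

yes

________________
all cells are _ at step 1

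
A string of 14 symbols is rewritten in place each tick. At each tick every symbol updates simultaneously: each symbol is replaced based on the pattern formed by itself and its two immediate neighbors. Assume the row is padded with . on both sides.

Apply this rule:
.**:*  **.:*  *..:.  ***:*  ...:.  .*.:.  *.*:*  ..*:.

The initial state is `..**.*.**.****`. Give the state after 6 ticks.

..***.********
..************
..************  (fixed point — unchanged through tick 6)

..************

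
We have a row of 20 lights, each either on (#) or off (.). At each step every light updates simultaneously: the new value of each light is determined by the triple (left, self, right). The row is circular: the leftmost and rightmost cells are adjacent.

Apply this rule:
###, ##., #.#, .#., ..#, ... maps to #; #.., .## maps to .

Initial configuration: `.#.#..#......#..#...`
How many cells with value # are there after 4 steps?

####.##.######.##.##
#####.##.######.##.#
######.##.######.##.
.######.##.######.##
count of #: 16

16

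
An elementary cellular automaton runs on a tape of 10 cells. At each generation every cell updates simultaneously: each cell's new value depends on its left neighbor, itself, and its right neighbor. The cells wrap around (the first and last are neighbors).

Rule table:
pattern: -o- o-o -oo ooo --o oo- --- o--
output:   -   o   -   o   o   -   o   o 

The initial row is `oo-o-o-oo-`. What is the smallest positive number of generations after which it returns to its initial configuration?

--o-o-o--o
oo-o-o-oo-

2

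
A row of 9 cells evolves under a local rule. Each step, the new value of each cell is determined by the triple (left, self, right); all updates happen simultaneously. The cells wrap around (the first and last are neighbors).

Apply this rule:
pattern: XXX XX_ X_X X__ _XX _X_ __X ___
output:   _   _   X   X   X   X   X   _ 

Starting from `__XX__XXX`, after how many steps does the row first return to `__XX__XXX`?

18

XXX_XXX__
X__XX__XX
_XXX_XXX_
XX__XX__X
__XXX_XXX
XXX__XX__
X__XXX_XX
_XXX__XX_
XX__XXX_X
__XXX__XX
XXX__XXX_
X__XXX__X
_XXX__XXX
XX__XXX__
X_XXX__XX
_XX__XXX_
XX_XXX__X
__XX__XXX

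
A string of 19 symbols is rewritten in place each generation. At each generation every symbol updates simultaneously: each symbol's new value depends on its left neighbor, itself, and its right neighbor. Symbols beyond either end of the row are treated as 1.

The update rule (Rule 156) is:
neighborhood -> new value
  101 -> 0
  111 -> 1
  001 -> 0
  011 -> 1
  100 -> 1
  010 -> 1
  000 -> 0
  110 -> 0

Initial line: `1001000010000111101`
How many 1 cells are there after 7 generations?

10

generation 1: 0101100011000111001
generation 2: 0101010010100110101
generation 3: 0101011010110100101
generation 4: 0101010010100110101  (repeats generation 2; period 2)
generation 7: 0101011010110100101
count of 1: 10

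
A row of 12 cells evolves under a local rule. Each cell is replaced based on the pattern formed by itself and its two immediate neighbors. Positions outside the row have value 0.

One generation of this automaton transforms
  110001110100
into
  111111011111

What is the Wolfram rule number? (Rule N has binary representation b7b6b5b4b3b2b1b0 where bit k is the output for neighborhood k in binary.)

127

position 6: 111 → 0  (bit 7 = 0)
position 1: 110 → 1  (bit 6 = 1)
position 8: 101 → 1  (bit 5 = 1)
position 2: 100 → 1  (bit 4 = 1)
position 0: 011 → 1  (bit 3 = 1)
position 9: 010 → 1  (bit 2 = 1)
position 4: 001 → 1  (bit 1 = 1)
position 3: 000 → 1  (bit 0 = 1)
bits b7..b0 = 01111111 = 127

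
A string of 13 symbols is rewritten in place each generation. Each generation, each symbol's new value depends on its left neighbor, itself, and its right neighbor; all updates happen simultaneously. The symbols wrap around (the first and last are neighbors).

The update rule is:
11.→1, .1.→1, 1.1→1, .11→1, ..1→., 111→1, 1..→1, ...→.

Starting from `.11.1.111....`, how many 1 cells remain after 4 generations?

.111111111...
.1111111111..
.11111111111.
.111111111111
count of 1: 12

12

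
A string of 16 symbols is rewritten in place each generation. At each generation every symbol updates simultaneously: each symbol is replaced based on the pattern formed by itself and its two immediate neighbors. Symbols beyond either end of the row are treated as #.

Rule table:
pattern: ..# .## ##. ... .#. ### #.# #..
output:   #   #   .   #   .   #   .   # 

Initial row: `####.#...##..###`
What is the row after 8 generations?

###...####.#####
##.######..#####
#..#####.#######
.######..#######
.#####.#########
.####..#########
.###.###########
.##..###########

.##..###########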